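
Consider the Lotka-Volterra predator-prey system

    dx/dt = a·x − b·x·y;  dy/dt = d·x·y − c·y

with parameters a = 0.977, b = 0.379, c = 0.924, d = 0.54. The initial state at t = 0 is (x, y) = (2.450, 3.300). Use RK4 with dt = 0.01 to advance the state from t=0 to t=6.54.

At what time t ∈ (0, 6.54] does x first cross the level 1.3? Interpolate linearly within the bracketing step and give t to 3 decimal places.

t = 1.416

t=0.000: state=(2.450, 3.300)
step 1 (dt=0.01): k1=(-0.671, 1.317), k2=(-0.676, 1.313), k3=(-0.676, 1.313), k4=(-0.681, 1.310); state += dt/6·(k1+2k2+2k3+k4)
t=0.010: state=(2.443, 3.313)
t=0.020: state=(2.436, 3.326)
t=0.030: state=(2.429, 3.339)
continuing one RK4 step at a time; state shown every 25 steps (Δt=0.25):
t=0.250: state=(2.254, 3.600)
t=0.500: state=(2.024, 3.815)
t=0.750: state=(1.790, 3.917)
t=1.000: state=(1.576, 3.901)
t=1.250: state=(1.397, 3.783)
t=1.410: state=(1.303, 3.666)
next step: t=1.420: state=(1.298, 3.658) — x has crossed 1.3
linear interpolation between t=1.410 (1.30323) and t=1.420 (1.29788) → t≈1.416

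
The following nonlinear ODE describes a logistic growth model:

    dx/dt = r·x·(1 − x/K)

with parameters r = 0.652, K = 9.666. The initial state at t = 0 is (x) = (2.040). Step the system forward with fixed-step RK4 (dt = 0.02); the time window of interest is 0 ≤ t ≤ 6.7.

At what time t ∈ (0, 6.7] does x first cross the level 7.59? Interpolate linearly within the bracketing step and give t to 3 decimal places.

t=0.000: state=(2.040)
step 1 (dt=0.02): k1=(1.049), k2=(1.053), k3=(1.053), k4=(1.057); state += dt/6·(k1+2k2+2k3+k4)
t=0.020: state=(2.061)
t=0.040: state=(2.082)
t=0.060: state=(2.104)
continuing one RK4 step at a time; state shown every 25 steps (Δt=0.5):
t=0.500: state=(2.614)
t=1.000: state=(3.279)
t=1.500: state=(4.018)
t=2.000: state=(4.798)
t=2.500: state=(5.579)
t=3.000: state=(6.323)
t=3.500: state=(6.996)
t=4.000: state=(7.579)
next step: t=4.020: state=(7.600) — x has crossed 7.59
linear interpolation between t=4.000 (7.57856) and t=4.020 (7.59983) → t≈4.011

t = 4.011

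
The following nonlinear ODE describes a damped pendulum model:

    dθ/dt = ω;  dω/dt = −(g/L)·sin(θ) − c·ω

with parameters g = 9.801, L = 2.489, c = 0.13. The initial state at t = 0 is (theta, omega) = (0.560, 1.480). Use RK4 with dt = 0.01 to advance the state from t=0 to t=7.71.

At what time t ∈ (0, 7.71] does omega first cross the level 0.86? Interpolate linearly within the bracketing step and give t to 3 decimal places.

t = 0.229

t=0.000: state=(0.560, 1.480)
step 1 (dt=0.01): k1=(1.480, -2.284), k2=(1.469, -2.307), k3=(1.468, -2.307), k4=(1.457, -2.330); state += dt/6·(k1+2k2+2k3+k4)
t=0.010: state=(0.575, 1.457)
t=0.020: state=(0.589, 1.433)
t=0.030: state=(0.603, 1.409)
t=0.220: state=(0.823, 0.888)
next step: t=0.230: state=(0.832, 0.857) — omega has crossed 0.86
linear interpolation between t=0.220 (0.88761) and t=0.230 (0.85747) → t≈0.229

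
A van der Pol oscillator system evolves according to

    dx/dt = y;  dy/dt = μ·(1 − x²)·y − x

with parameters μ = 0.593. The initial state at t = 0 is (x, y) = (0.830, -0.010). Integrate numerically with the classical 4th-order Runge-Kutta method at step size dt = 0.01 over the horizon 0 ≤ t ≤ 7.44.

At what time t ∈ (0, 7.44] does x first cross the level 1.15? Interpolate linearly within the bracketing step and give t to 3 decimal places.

t=0.000: state=(0.830, -0.010)
step 1 (dt=0.01): k1=(-0.010, -0.832), k2=(-0.014, -0.833), k3=(-0.014, -0.833), k4=(-0.018, -0.833); state += dt/6·(k1+2k2+2k3+k4)
t=0.010: state=(0.830, -0.018)
t=0.020: state=(0.830, -0.027)
t=0.030: state=(0.829, -0.035)
continuing one RK4 step at a time; state shown every 25 steps (Δt=0.25):
t=0.250: state=(0.801, -0.221)
t=0.500: state=(0.720, -0.432)
t=0.750: state=(0.585, -0.642)
t=1.000: state=(0.399, -0.850)
t=1.250: state=(0.161, -1.050)
t=1.500: state=(-0.124, -1.223)
t=1.750: state=(-0.445, -1.326)
t=2.000: state=(-0.776, -1.295)
t=2.250: state=(-1.077, -1.086)
t=2.500: state=(-1.306, -0.728)
t=2.750: state=(-1.437, -0.315)
t=3.000: state=(-1.466, 0.069)
t=3.250: state=(-1.407, 0.393)
t=3.500: state=(-1.274, 0.666)
t=3.750: state=(-1.076, 0.916)
t=4.000: state=(-0.816, 1.170)
t=4.250: state=(-0.489, 1.443)
t=4.500: state=(-0.093, 1.730)
t=4.750: state=(0.371, 1.961)
t=5.000: state=(0.870, 1.982)
t=5.140: state=(1.139, 1.838)
next step: t=5.150: state=(1.158, 1.823) — x has crossed 1.15
linear interpolation between t=5.140 (1.13934) and t=5.150 (1.15765) → t≈5.146

t = 5.146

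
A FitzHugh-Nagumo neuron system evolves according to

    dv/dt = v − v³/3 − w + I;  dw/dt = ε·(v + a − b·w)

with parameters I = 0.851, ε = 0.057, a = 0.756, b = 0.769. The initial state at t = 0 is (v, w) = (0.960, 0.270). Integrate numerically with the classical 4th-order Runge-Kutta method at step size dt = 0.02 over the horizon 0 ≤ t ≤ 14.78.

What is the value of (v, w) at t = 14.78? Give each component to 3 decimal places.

t=0.000: state=(0.960, 0.270)
step 1 (dt=0.02): k1=(1.246, 0.086), k2=(1.246, 0.087), k3=(1.246, 0.087), k4=(1.246, 0.087); state += dt/6·(k1+2k2+2k3+k4)
t=0.020: state=(0.985, 0.272)
t=0.040: state=(1.010, 0.273)
t=0.060: state=(1.035, 0.275)
continuing one RK4 step at a time; state shown every 25 steps (Δt=0.5):
t=0.500: state=(1.520, 0.321)
t=1.000: state=(1.807, 0.383)
t=1.500: state=(1.886, 0.448)
t=2.000: state=(1.890, 0.513)
t=2.500: state=(1.873, 0.576)
t=3.000: state=(1.850, 0.638)
t=3.500: state=(1.826, 0.697)
t=4.000: state=(1.801, 0.754)
t=4.500: state=(1.776, 0.810)
t=5.000: state=(1.751, 0.863)
t=5.500: state=(1.726, 0.915)
t=6.000: state=(1.700, 0.964)
t=6.500: state=(1.674, 1.012)
t=7.000: state=(1.648, 1.059)
t=7.500: state=(1.622, 1.103)
t=8.000: state=(1.596, 1.146)
t=8.500: state=(1.569, 1.187)
t=9.000: state=(1.542, 1.226)
t=9.500: state=(1.514, 1.264)
t=10.000: state=(1.486, 1.300)
t=10.500: state=(1.457, 1.335)
t=11.000: state=(1.428, 1.368)
t=11.500: state=(1.398, 1.399)
t=12.000: state=(1.367, 1.429)
t=12.500: state=(1.335, 1.458)
t=13.000: state=(1.302, 1.485)
t=13.500: state=(1.268, 1.510)
t=14.000: state=(1.232, 1.534)
t=14.500: state=(1.194, 1.556)
t=14.780: state=(1.171, 1.568)

(v, w) = (1.171, 1.568)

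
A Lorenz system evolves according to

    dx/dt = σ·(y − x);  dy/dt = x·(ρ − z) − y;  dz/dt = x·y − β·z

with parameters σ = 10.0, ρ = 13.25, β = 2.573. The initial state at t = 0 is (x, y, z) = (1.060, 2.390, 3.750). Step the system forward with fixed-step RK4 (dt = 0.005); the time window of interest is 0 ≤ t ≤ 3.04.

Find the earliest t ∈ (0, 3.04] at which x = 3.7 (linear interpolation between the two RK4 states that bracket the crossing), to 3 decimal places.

t=0.000: state=(1.060, 2.390, 3.750)
step 1 (dt=0.005): k1=(13.300, 7.680, -7.115), k2=(13.160, 7.996, -6.969), k3=(13.171, 7.992, -6.970), k4=(13.041, 8.305, -6.823); state += dt/6·(k1+2k2+2k3+k4)
t=0.005: state=(1.126, 2.430, 3.715)
t=0.010: state=(1.190, 2.473, 3.682)
t=0.015: state=(1.254, 2.519, 3.650)
continuing one RK4 step at a time; state shown every 20 steps (Δt=0.1):
t=0.100: state=(2.340, 3.747, 3.367)
t=0.180: state=(3.684, 5.690, 3.771)
next step: t=0.185: state=(3.786, 5.838, 3.830) — x has crossed 3.7
linear interpolation between t=0.180 (3.68427) and t=0.185 (3.78572) → t≈0.181

t = 0.181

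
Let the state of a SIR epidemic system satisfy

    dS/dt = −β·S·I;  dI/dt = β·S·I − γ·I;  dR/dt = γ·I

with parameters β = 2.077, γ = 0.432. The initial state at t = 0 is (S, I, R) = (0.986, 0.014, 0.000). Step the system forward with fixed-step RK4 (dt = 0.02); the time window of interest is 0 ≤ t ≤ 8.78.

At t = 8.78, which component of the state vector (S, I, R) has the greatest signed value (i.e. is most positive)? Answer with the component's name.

t=0.000: state=(0.986, 0.014, 0.000)
step 1 (dt=0.02): k1=(-0.029, 0.023, 0.006), k2=(-0.029, 0.023, 0.006), k3=(-0.029, 0.023, 0.006), k4=(-0.030, 0.023, 0.006); state += dt/6·(k1+2k2+2k3+k4)
t=0.020: state=(0.985, 0.014, 0.000)
t=0.040: state=(0.985, 0.015, 0.000)
t=0.060: state=(0.984, 0.015, 0.000)
continuing one RK4 step at a time; state shown every 25 steps (Δt=0.5):
t=0.500: state=(0.964, 0.031, 0.005)
t=1.000: state=(0.918, 0.067, 0.015)
t=1.500: state=(0.830, 0.134, 0.036)
t=2.000: state=(0.686, 0.238, 0.075)
t=2.500: state=(0.503, 0.357, 0.140)
t=3.000: state=(0.331, 0.442, 0.227)
t=3.500: state=(0.205, 0.468, 0.326)
t=4.000: state=(0.127, 0.447, 0.426)
t=4.500: state=(0.082, 0.400, 0.518)
t=5.000: state=(0.056, 0.346, 0.598)
t=5.500: state=(0.040, 0.293, 0.667)
t=6.000: state=(0.030, 0.245, 0.725)
t=6.500: state=(0.024, 0.203, 0.773)
t=7.000: state=(0.020, 0.167, 0.813)
t=7.500: state=(0.017, 0.137, 0.846)
t=8.000: state=(0.015, 0.112, 0.873)
t=8.500: state=(0.013, 0.092, 0.895)
t=8.780: state=(0.013, 0.082, 0.905)
compare at T: S=0.013, I=0.082, R=0.905

largest component: R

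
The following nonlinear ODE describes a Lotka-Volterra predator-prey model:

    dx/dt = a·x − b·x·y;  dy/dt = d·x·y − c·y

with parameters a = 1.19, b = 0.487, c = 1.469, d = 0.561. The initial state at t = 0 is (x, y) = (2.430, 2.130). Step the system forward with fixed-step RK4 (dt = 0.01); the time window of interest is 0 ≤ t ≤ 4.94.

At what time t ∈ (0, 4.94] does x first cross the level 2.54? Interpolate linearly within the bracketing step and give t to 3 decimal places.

t=0.000: state=(2.430, 2.130)
step 1 (dt=0.01): k1=(0.371, -0.225), k2=(0.373, -0.223), k3=(0.373, -0.223), k4=(0.374, -0.221); state += dt/6·(k1+2k2+2k3+k4)
t=0.010: state=(2.434, 2.128)
t=0.020: state=(2.437, 2.126)
t=0.030: state=(2.441, 2.123)
continuing one RK4 step at a time; state shown every 20 steps (Δt=0.2):
t=0.200: state=(2.510, 2.095)
t=0.260: state=(2.536, 2.088)
next step: t=0.270: state=(2.540, 2.087) — x has crossed 2.54
linear interpolation between t=0.260 (2.53606) and t=0.270 (2.54046) → t≈0.269

t = 0.269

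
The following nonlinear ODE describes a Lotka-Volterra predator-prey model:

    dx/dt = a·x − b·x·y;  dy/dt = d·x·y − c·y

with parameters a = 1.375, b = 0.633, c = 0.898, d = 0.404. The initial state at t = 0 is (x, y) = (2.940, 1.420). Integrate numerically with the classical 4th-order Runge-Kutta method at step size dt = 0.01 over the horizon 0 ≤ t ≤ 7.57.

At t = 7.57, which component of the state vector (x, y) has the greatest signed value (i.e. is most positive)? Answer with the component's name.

largest component: y

t=0.000: state=(2.940, 1.420)
step 1 (dt=0.01): k1=(1.400, 0.411), k2=(1.399, 0.416), k3=(1.399, 0.416), k4=(1.399, 0.421); state += dt/6·(k1+2k2+2k3+k4)
t=0.010: state=(2.954, 1.424)
t=0.020: state=(2.968, 1.428)
t=0.030: state=(2.982, 1.433)
continuing one RK4 step at a time; state shown every 25 steps (Δt=0.25):
t=0.250: state=(3.280, 1.553)
t=0.500: state=(3.563, 1.755)
t=0.750: state=(3.729, 2.028)
t=1.000: state=(3.717, 2.364)
t=1.250: state=(3.504, 2.724)
t=1.500: state=(3.127, 3.045)
t=1.750: state=(2.673, 3.262)
t=2.000: state=(2.232, 3.337)
t=2.250: state=(1.862, 3.276)
t=2.500: state=(1.582, 3.112)
t=2.750: state=(1.388, 2.887)
t=3.000: state=(1.264, 2.635)
t=3.250: state=(1.198, 2.383)
t=3.500: state=(1.181, 2.146)
t=3.750: state=(1.207, 1.934)
t=4.000: state=(1.272, 1.750)
t=4.250: state=(1.377, 1.598)
t=4.500: state=(1.523, 1.477)
t=4.750: state=(1.713, 1.389)
t=5.000: state=(1.948, 1.335)
t=5.250: state=(2.228, 1.316)
t=5.500: state=(2.549, 1.338)
t=5.750: state=(2.894, 1.407)
t=6.000: state=(3.237, 1.532)
t=6.250: state=(3.531, 1.724)
t=6.500: state=(3.716, 1.989)
t=6.750: state=(3.730, 2.318)
t=7.000: state=(3.543, 2.678)
t=7.250: state=(3.183, 3.008)
t=7.500: state=(2.733, 3.241)
t=7.570: state=(2.604, 3.282)
compare at T: x=2.604, y=3.282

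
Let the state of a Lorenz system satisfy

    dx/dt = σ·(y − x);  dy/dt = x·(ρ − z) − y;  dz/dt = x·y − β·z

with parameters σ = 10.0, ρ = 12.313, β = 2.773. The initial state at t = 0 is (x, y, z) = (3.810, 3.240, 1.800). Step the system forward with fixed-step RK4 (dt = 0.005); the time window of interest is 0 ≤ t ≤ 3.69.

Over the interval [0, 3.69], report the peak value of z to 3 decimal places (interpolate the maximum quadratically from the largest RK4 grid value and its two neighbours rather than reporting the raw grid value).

max z = 17.676

t=0.000: state=(3.810, 3.240, 1.800)
step 1 (dt=0.005): k1=(-5.700, 36.815, 7.353), k2=(-4.637, 36.503, 7.605), k3=(-4.671, 36.529, 7.609), k4=(-3.640, 36.242, 7.863); state += dt/6·(k1+2k2+2k3+k4)
t=0.005: state=(3.787, 3.423, 1.838)
t=0.010: state=(3.773, 3.603, 1.879)
t=0.015: state=(3.769, 3.780, 1.922)
continuing one RK4 step at a time; state shown every 40 steps (Δt=0.2):
t=0.200: state=(7.357, 10.281, 7.066)
t=0.400: state=(8.834, 6.193, 17.650)
t=0.600: state=(3.009, 1.251, 12.632)
t=0.800: state=(1.729, 1.843, 7.694)
t=1.000: state=(2.871, 3.920, 5.401)
t=1.200: state=(6.099, 8.158, 7.468)
t=1.400: state=(8.387, 7.685, 14.922)
t=1.600: state=(4.732, 2.966, 13.502)
t=1.800: state=(3.073, 3.058, 9.261)
t=2.000: state=(4.148, 5.177, 7.532)
t=2.200: state=(6.710, 7.914, 10.173)
t=2.400: state=(7.077, 6.097, 14.104)
t=2.600: state=(4.653, 3.740, 12.148)
t=2.800: state=(4.055, 4.313, 9.438)
t=3.000: state=(5.340, 6.248, 9.249)
t=3.200: state=(6.797, 7.047, 11.990)
t=3.400: state=(5.966, 5.127, 12.989)
t=3.600: state=(4.674, 4.386, 11.070)
t=3.690: state=(4.585, 4.669, 10.277)
largest grid value and its neighbours: z(0.405)=17.67049, z(0.410)=17.67557, z(0.415)=17.66557
parabola through these three points peaks at t≈0.409 with z≈17.67577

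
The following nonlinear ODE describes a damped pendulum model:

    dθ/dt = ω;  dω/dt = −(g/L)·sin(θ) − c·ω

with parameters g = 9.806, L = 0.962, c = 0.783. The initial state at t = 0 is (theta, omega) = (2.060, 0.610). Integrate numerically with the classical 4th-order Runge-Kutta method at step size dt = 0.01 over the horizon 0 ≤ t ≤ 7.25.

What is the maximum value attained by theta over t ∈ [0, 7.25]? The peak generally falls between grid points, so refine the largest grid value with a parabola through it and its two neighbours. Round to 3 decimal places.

max theta = 2.080

t=0.000: state=(2.060, 0.610)
step 1 (dt=0.01): k1=(0.610, -9.475), k2=(0.563, -9.424), k3=(0.563, -9.425), k4=(0.516, -9.374); state += dt/6·(k1+2k2+2k3+k4)
t=0.010: state=(2.066, 0.516)
t=0.020: state=(2.070, 0.422)
t=0.030: state=(2.074, 0.330)
continuing one RK4 step at a time; state shown every 25 steps (Δt=0.25):
t=0.250: state=(1.935, -1.560)
t=0.500: state=(1.291, -3.550)
t=0.750: state=(0.247, -4.459)
t=1.000: state=(-0.733, -3.031)
t=1.250: state=(-1.182, -0.540)
t=1.500: state=(-1.029, 1.665)
t=1.750: state=(-0.428, 2.913)
t=2.000: state=(0.286, 2.509)
t=2.250: state=(0.722, 0.871)
t=2.500: state=(0.715, -0.869)
t=2.750: state=(0.346, -1.910)
t=3.000: state=(-0.140, -1.781)
t=3.250: state=(-0.465, -0.717)
t=3.500: state=(-0.485, 0.522)
t=3.750: state=(-0.245, 1.279)
t=4.000: state=(0.085, 1.220)
t=4.250: state=(0.310, 0.508)
t=4.500: state=(0.327, -0.347)
t=4.750: state=(0.165, -0.867)
t=5.000: state=(-0.058, -0.825)
t=5.250: state=(-0.210, -0.340)
t=5.500: state=(-0.220, 0.243)
t=5.750: state=(-0.109, 0.591)
t=6.000: state=(0.042, 0.555)
t=6.250: state=(0.143, 0.221)
t=6.500: state=(0.148, -0.173)
t=6.750: state=(0.071, -0.403)
t=7.000: state=(-0.031, -0.372)
t=7.250: state=(-0.098, -0.142)
largest grid value and its neighbours: theta(0.060)=2.07989, theta(0.070)=2.08003, theta(0.080)=2.07927
parabola through these three points peaks at t≈0.067 with theta≈2.08008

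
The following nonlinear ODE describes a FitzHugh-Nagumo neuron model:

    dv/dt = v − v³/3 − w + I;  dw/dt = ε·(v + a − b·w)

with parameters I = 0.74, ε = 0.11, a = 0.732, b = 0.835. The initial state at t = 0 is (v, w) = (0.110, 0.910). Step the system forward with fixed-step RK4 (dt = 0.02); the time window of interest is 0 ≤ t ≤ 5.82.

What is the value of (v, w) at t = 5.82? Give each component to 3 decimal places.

t=0.000: state=(0.110, 0.910)
step 1 (dt=0.02): k1=(-0.060, 0.009), k2=(-0.061, 0.009), k3=(-0.061, 0.009), k4=(-0.062, 0.009); state += dt/6·(k1+2k2+2k3+k4)
t=0.020: state=(0.109, 0.910)
t=0.040: state=(0.108, 0.910)
t=0.060: state=(0.106, 0.911)
continuing one RK4 step at a time; state shown every 10 steps (Δt=0.2):
t=0.200: state=(0.096, 0.912)
t=0.400: state=(0.080, 0.913)
t=0.600: state=(0.059, 0.914)
t=0.800: state=(0.033, 0.914)
t=1.000: state=(0.002, 0.914)
t=1.200: state=(-0.036, 0.913)
t=1.400: state=(-0.082, 0.911)
t=1.600: state=(-0.137, 0.908)
t=1.800: state=(-0.204, 0.904)
t=2.000: state=(-0.284, 0.898)
t=2.200: state=(-0.378, 0.890)
t=2.400: state=(-0.488, 0.881)
t=2.600: state=(-0.614, 0.869)
t=2.800: state=(-0.753, 0.854)
t=3.000: state=(-0.902, 0.836)
t=3.200: state=(-1.052, 0.816)
t=3.400: state=(-1.194, 0.792)
t=3.600: state=(-1.321, 0.766)
t=3.800: state=(-1.425, 0.738)
t=4.000: state=(-1.504, 0.709)
t=4.200: state=(-1.561, 0.678)
t=4.400: state=(-1.598, 0.648)
t=4.600: state=(-1.620, 0.617)
t=4.800: state=(-1.631, 0.586)
t=5.000: state=(-1.634, 0.556)
t=5.200: state=(-1.630, 0.526)
t=5.400: state=(-1.623, 0.497)
t=5.600: state=(-1.613, 0.468)
t=5.800: state=(-1.600, 0.441)
t=5.820: state=(-1.599, 0.438)

(v, w) = (-1.599, 0.438)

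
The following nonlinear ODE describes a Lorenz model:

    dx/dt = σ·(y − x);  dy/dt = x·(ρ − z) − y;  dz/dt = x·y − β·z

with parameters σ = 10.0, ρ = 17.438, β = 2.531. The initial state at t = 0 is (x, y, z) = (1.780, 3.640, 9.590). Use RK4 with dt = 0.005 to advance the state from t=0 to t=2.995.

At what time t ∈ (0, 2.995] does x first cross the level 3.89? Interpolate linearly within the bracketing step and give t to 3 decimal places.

t = 0.117

t=0.000: state=(1.780, 3.640, 9.590)
step 1 (dt=0.005): k1=(18.600, 10.329, -17.793), k2=(18.393, 10.750, -17.464), k3=(18.409, 10.743, -17.466), k4=(18.217, 11.162, -17.136); state += dt/6·(k1+2k2+2k3+k4)
t=0.005: state=(1.872, 3.694, 9.503)
t=0.010: state=(1.962, 3.752, 9.419)
t=0.015: state=(2.051, 3.814, 9.338)
continuing one RK4 step at a time; state shown every 20 steps (Δt=0.1):
t=0.100: state=(3.548, 5.473, 8.531)
t=0.115: state=(3.845, 5.882, 8.523)
next step: t=0.120: state=(3.948, 6.026, 8.531) — x has crossed 3.89
linear interpolation between t=0.115 (3.84523) and t=0.120 (3.94807) → t≈0.117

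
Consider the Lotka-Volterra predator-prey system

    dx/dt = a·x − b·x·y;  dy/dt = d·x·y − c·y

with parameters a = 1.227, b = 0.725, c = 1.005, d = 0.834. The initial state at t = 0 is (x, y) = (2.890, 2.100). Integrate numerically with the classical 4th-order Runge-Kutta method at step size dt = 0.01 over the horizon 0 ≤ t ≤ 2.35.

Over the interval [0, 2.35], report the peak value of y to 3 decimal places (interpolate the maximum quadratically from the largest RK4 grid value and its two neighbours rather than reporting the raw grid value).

t=0.000: state=(2.890, 2.100)
step 1 (dt=0.01): k1=(-0.854, 2.951), k2=(-0.884, 2.964), k3=(-0.884, 2.964), k4=(-0.913, 2.977); state += dt/6·(k1+2k2+2k3+k4)
t=0.010: state=(2.881, 2.130)
t=0.020: state=(2.872, 2.160)
t=0.030: state=(2.862, 2.190)
continuing one RK4 step at a time; state shown every 10 steps (Δt=0.1):
t=0.100: state=(2.775, 2.406)
t=0.200: state=(2.605, 2.725)
t=0.300: state=(2.390, 3.035)
t=0.400: state=(2.146, 3.317)
t=0.500: state=(1.891, 3.550)
t=0.600: state=(1.641, 3.720)
t=0.700: state=(1.411, 3.820)
t=0.800: state=(1.208, 3.853)
t=0.900: state=(1.033, 3.825)
t=1.000: state=(0.888, 3.747)
t=1.100: state=(0.768, 3.630)
t=1.200: state=(0.671, 3.486)
t=1.300: state=(0.592, 3.322)
t=1.400: state=(0.530, 3.148)
t=1.500: state=(0.480, 2.969)
t=1.600: state=(0.440, 2.790)
t=1.700: state=(0.409, 2.614)
t=1.800: state=(0.385, 2.444)
t=1.900: state=(0.367, 2.280)
t=2.000: state=(0.353, 2.125)
t=2.100: state=(0.344, 1.979)
t=2.200: state=(0.339, 1.841)
t=2.300: state=(0.337, 1.713)
t=2.350: state=(0.337, 1.652)
largest grid value and its neighbours: y(0.790)=3.85235, y(0.800)=3.85274, y(0.810)=3.85253
parabola through these three points peaks at t≈0.801 with y≈3.85275

max y = 3.853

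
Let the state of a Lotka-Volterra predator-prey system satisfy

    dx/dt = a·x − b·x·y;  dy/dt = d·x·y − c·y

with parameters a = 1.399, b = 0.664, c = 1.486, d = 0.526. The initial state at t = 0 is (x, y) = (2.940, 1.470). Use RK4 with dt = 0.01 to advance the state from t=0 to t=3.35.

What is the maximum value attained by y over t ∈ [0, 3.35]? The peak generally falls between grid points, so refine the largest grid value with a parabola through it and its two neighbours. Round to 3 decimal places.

t=0.000: state=(2.940, 1.470)
step 1 (dt=0.01): k1=(1.243, 0.089), k2=(1.245, 0.094), k3=(1.245, 0.094), k4=(1.247, 0.099); state += dt/6·(k1+2k2+2k3+k4)
t=0.010: state=(2.952, 1.471)
t=0.020: state=(2.965, 1.472)
t=0.030: state=(2.977, 1.473)
continuing one RK4 step at a time; state shown every 20 steps (Δt=0.2):
t=0.200: state=(3.193, 1.508)
t=0.400: state=(3.441, 1.588)
t=0.600: state=(3.657, 1.714)
t=0.800: state=(3.811, 1.888)
t=1.000: state=(3.869, 2.102)
t=1.200: state=(3.811, 2.342)
t=1.400: state=(3.636, 2.576)
t=1.600: state=(3.371, 2.769)
t=1.800: state=(3.060, 2.885)
t=2.000: state=(2.752, 2.909)
t=2.200: state=(2.483, 2.845)
t=2.400: state=(2.269, 2.713)
t=2.600: state=(2.118, 2.537)
t=2.800: state=(2.026, 2.342)
t=3.000: state=(1.989, 2.148)
t=3.200: state=(2.003, 1.968)
t=3.350: state=(2.043, 1.847)
largest grid value and its neighbours: y(1.940)=2.91204, y(1.950)=2.91218, y(1.960)=2.91210
parabola through these three points peaks at t≈1.951 with y≈2.91219

max y = 2.912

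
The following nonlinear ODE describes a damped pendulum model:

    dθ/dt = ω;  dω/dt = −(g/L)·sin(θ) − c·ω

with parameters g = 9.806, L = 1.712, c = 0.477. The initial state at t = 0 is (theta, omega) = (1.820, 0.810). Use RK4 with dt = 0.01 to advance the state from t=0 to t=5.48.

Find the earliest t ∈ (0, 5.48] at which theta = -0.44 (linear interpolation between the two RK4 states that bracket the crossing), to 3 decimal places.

t = 1.192

t=0.000: state=(1.820, 0.810)
step 1 (dt=0.01): k1=(0.810, -5.937), k2=(0.780, -5.917), k3=(0.780, -5.918), k4=(0.751, -5.898); state += dt/6·(k1+2k2+2k3+k4)
t=0.010: state=(1.828, 0.751)
t=0.020: state=(1.835, 0.692)
t=0.030: state=(1.842, 0.634)
continuing one RK4 step at a time; state shown every 20 steps (Δt=0.2):
t=0.200: state=(1.868, -0.310)
t=0.400: state=(1.702, -1.344)
t=0.600: state=(1.335, -2.308)
t=0.800: state=(0.793, -3.045)
t=1.000: state=(0.152, -3.256)
t=1.190: state=(-0.434, -2.818)
next step: t=1.200: state=(-0.462, -2.779) — theta has crossed -0.44
linear interpolation between t=1.190 (-0.43427) and t=1.200 (-0.46226) → t≈1.192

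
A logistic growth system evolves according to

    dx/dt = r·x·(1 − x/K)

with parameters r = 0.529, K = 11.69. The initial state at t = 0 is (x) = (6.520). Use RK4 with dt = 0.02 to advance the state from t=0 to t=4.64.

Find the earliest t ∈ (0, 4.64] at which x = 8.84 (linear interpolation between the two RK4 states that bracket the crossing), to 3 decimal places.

t=0.000: state=(6.520)
step 1 (dt=0.02): k1=(1.525), k2=(1.524), k3=(1.524), k4=(1.523); state += dt/6·(k1+2k2+2k3+k4)
t=0.020: state=(6.550)
t=0.040: state=(6.581)
t=0.060: state=(6.611)
continuing one RK4 step at a time; state shown every 10 steps (Δt=0.2):
t=0.200: state=(6.823)
t=0.400: state=(7.121)
t=0.600: state=(7.411)
t=0.800: state=(7.694)
t=1.000: state=(7.968)
t=1.200: state=(8.231)
t=1.400: state=(8.483)
t=1.600: state=(8.723)
t=1.700: state=(8.839)
next step: t=1.720: state=(8.861) — x has crossed 8.84
linear interpolation between t=1.700 (8.83856) and t=1.720 (8.86131) → t≈1.701

t = 1.701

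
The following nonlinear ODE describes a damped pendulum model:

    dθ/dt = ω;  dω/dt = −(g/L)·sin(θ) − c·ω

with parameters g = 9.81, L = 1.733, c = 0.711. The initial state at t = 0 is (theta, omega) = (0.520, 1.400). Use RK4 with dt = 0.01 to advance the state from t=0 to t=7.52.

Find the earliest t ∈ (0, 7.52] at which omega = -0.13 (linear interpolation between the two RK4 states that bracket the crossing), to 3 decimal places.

t = 0.379

t=0.000: state=(0.520, 1.400)
step 1 (dt=0.01): k1=(1.400, -3.808), k2=(1.381, -3.829), k3=(1.381, -3.828), k4=(1.362, -3.848); state += dt/6·(k1+2k2+2k3+k4)
t=0.010: state=(0.534, 1.362)
t=0.020: state=(0.547, 1.323)
t=0.030: state=(0.560, 1.284)
continuing one RK4 step at a time; state shown every 25 steps (Δt=0.25):
t=0.250: state=(0.744, 0.382)
t=0.370: state=(0.761, -0.097)
next step: t=0.380: state=(0.760, -0.135) — omega has crossed -0.13
linear interpolation between t=0.370 (-0.09660) and t=0.380 (-0.13479) → t≈0.379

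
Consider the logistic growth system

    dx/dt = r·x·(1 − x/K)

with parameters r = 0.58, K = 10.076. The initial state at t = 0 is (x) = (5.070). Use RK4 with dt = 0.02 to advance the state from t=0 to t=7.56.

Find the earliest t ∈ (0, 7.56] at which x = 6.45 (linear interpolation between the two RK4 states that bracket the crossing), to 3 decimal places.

t=0.000: state=(5.070)
step 1 (dt=0.02): k1=(1.461), k2=(1.461), k3=(1.461), k4=(1.461); state += dt/6·(k1+2k2+2k3+k4)
t=0.020: state=(5.099)
t=0.040: state=(5.128)
t=0.060: state=(5.158)
continuing one RK4 step at a time; state shown every 25 steps (Δt=0.5):
t=0.500: state=(5.795)
t=0.960: state=(6.435)
next step: t=0.980: state=(6.462) — x has crossed 6.45
linear interpolation between t=0.960 (6.43502) and t=0.980 (6.46195) → t≈0.971

t = 0.971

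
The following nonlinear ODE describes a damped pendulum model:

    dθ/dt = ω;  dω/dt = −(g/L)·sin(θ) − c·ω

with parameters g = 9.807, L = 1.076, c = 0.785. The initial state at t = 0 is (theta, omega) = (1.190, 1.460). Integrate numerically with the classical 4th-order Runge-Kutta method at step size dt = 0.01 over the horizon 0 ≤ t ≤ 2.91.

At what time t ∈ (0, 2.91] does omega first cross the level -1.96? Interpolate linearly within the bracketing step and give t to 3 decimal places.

t = 0.412

t=0.000: state=(1.190, 1.460)
step 1 (dt=0.01): k1=(1.460, -9.608), k2=(1.412, -9.594), k3=(1.412, -9.594), k4=(1.364, -9.579); state += dt/6·(k1+2k2+2k3+k4)
t=0.010: state=(1.204, 1.364)
t=0.020: state=(1.217, 1.268)
t=0.030: state=(1.229, 1.173)
continuing one RK4 step at a time; state shown every 10 steps (Δt=0.1):
t=0.100: state=(1.289, 0.519)
t=0.200: state=(1.296, -0.365)
t=0.300: state=(1.218, -1.172)
t=0.400: state=(1.064, -1.882)
t=0.410: state=(1.045, -1.946)
next step: t=0.420: state=(1.026, -2.009) — omega has crossed -1.96
linear interpolation between t=0.410 (-1.94617) and t=0.420 (-2.00904) → t≈0.412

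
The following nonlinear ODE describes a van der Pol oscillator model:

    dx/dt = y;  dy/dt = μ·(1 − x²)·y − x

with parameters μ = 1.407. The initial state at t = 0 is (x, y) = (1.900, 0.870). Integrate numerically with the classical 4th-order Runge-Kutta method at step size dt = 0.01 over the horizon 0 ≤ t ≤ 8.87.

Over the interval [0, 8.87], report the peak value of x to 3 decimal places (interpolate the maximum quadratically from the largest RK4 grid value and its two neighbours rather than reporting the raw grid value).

max x = 2.014

t=0.000: state=(1.900, 0.870)
step 1 (dt=0.01): k1=(0.870, -5.095), k2=(0.845, -5.025), k3=(0.845, -5.026), k4=(0.820, -4.956); state += dt/6·(k1+2k2+2k3+k4)
t=0.010: state=(1.908, 0.820)
t=0.020: state=(1.916, 0.771)
t=0.030: state=(1.924, 0.723)
continuing one RK4 step at a time; state shown every 50 steps (Δt=0.5):
t=0.500: state=(1.950, -0.307)
t=1.000: state=(1.737, -0.512)
t=1.500: state=(1.443, -0.675)
t=2.000: state=(1.038, -0.987)
t=2.500: state=(0.378, -1.787)
t=3.000: state=(-0.884, -3.117)
t=3.500: state=(-1.948, -0.709)
t=4.000: state=(-1.958, 0.331)
t=4.500: state=(-1.740, 0.515)
t=5.000: state=(-1.446, 0.675)
t=5.500: state=(-1.041, 0.984)
t=6.000: state=(-0.383, 1.779)
t=6.500: state=(0.874, 3.117)
t=7.000: state=(1.945, 0.724)
t=7.500: state=(1.960, -0.329)
t=8.000: state=(1.742, -0.514)
t=8.500: state=(1.448, -0.673)
t=8.870: state=(1.165, -0.875)
largest grid value and its neighbours: x(7.210)=2.01397, x(7.220)=2.01410, x(7.230)=2.01403
parabola through these three points peaks at t≈7.222 with x≈2.01410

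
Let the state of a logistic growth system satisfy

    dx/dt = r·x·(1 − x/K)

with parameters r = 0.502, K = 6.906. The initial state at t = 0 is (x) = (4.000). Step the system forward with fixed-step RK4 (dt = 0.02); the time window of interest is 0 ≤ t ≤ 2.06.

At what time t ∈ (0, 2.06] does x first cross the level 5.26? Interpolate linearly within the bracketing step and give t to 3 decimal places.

t = 1.678

t=0.000: state=(4.000)
step 1 (dt=0.02): k1=(0.845), k2=(0.844), k3=(0.844), k4=(0.844); state += dt/6·(k1+2k2+2k3+k4)
t=0.020: state=(4.017)
t=0.040: state=(4.034)
t=0.060: state=(4.051)
continuing one RK4 step at a time; state shown every 5 steps (Δt=0.1):
t=0.100: state=(4.084)
t=0.200: state=(4.168)
t=0.300: state=(4.250)
t=0.400: state=(4.332)
t=0.500: state=(4.412)
t=0.600: state=(4.492)
t=0.700: state=(4.570)
t=0.800: state=(4.647)
t=0.900: state=(4.722)
t=1.000: state=(4.797)
t=1.100: state=(4.869)
t=1.200: state=(4.941)
t=1.300: state=(5.011)
t=1.400: state=(5.079)
t=1.500: state=(5.145)
t=1.600: state=(5.211)
t=1.660: state=(5.249)
next step: t=1.680: state=(5.261) — x has crossed 5.26
linear interpolation between t=1.660 (5.24876) and t=1.680 (5.26137) → t≈1.678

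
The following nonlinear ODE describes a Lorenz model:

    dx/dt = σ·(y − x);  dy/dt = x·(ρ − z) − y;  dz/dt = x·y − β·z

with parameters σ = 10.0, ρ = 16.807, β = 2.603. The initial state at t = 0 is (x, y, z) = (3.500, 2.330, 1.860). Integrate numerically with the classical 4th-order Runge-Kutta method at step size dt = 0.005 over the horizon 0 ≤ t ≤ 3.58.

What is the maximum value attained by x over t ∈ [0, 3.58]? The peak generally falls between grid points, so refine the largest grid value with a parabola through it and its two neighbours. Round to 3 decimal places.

t=0.000: state=(3.500, 2.330, 1.860)
step 1 (dt=0.005): k1=(-11.700, 49.984, 3.313), k2=(-10.158, 49.394, 3.657), k3=(-10.211, 49.450, 3.660), k4=(-8.717, 48.911, 4.000); state += dt/6·(k1+2k2+2k3+k4)
t=0.005: state=(3.449, 2.577, 1.878)
t=0.010: state=(3.412, 2.819, 1.900)
t=0.015: state=(3.389, 3.058, 1.925)
continuing one RK4 step at a time; state shown every 40 steps (Δt=0.2):
t=0.200: state=(8.462, 13.362, 8.374)
t=0.400: state=(10.013, 4.093, 25.781)
t=0.600: state=(0.774, -1.120, 15.669)
t=0.800: state=(-0.864, -1.308, 9.369)
t=1.000: state=(-2.369, -3.679, 6.171)
t=1.200: state=(-7.277, -10.940, 9.321)
t=1.400: state=(-10.297, -7.222, 23.431)
t=1.600: state=(-2.840, -0.704, 16.660)
t=1.800: state=(-1.438, -1.643, 10.178)
t=2.000: state=(-3.057, -4.605, 7.082)
t=2.200: state=(-8.307, -11.665, 11.914)
t=2.400: state=(-8.991, -5.377, 22.703)
t=2.600: state=(-2.737, -1.284, 15.492)
t=2.800: state=(-2.190, -2.757, 9.836)
t=3.000: state=(-4.904, -7.200, 8.537)
t=3.200: state=(-10.030, -11.245, 18.027)
t=3.400: state=(-6.000, -2.754, 19.891)
t=3.580: state=(-2.695, -2.189, 13.592)
largest grid value and its neighbours: x(0.315)=12.70324, x(0.320)=12.71302, x(0.325)=12.70011
parabola through these three points peaks at t≈0.320 with x≈12.71307

max x = 12.713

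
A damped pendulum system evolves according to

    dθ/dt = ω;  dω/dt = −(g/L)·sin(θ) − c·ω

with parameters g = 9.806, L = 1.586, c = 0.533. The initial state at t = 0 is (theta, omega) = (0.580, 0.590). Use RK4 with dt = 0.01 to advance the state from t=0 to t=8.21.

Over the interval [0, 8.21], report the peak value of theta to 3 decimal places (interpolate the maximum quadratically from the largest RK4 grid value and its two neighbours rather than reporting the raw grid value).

max theta = 0.627

t=0.000: state=(0.580, 0.590)
step 1 (dt=0.01): k1=(0.590, -3.703), k2=(0.571, -3.708), k3=(0.571, -3.708), k4=(0.553, -3.713); state += dt/6·(k1+2k2+2k3+k4)
t=0.010: state=(0.586, 0.553)
t=0.020: state=(0.591, 0.516)
t=0.030: state=(0.596, 0.479)
continuing one RK4 step at a time; state shown every 50 steps (Δt=0.5):
t=0.500: state=(0.438, -1.020)
t=1.000: state=(-0.173, -1.105)
t=1.500: state=(-0.439, 0.118)
t=2.000: state=(-0.131, 0.920)
t=2.500: state=(0.258, 0.456)
t=3.000: state=(0.253, -0.435)
t=3.500: state=(-0.050, -0.608)
t=4.000: state=(-0.222, -0.020)
t=4.500: state=(-0.091, 0.454)
t=5.000: state=(0.117, 0.279)
t=5.500: state=(0.138, -0.186)
t=6.000: state=(-0.010, -0.322)
t=6.500: state=(-0.111, -0.043)
t=7.000: state=(-0.056, 0.222)
t=7.500: state=(0.053, 0.161)
t=8.000: state=(0.074, -0.077)
t=8.210: state=(0.050, -0.146)
largest grid value and its neighbours: theta(0.150)=0.62666, theta(0.160)=0.62682, theta(0.170)=0.62661
parabola through these three points peaks at t≈0.159 with theta≈0.62682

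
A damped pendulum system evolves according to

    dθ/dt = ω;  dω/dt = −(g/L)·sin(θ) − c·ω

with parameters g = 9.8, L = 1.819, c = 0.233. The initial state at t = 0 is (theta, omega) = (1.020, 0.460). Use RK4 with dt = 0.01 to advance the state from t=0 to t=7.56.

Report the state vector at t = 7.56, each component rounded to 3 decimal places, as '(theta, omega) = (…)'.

(theta, omega) = (-0.237, 0.844)

t=0.000: state=(1.020, 0.460)
step 1 (dt=0.01): k1=(0.460, -4.698), k2=(0.437, -4.699), k3=(0.437, -4.699), k4=(0.413, -4.699); state += dt/6·(k1+2k2+2k3+k4)
t=0.010: state=(1.024, 0.413)
t=0.020: state=(1.028, 0.366)
t=0.030: state=(1.032, 0.319)
continuing one RK4 step at a time; state shown every 25 steps (Δt=0.25):
t=0.250: state=(0.990, -0.687)
t=0.500: state=(0.693, -1.636)
t=0.750: state=(0.211, -2.118)
t=1.000: state=(-0.309, -1.926)
t=1.250: state=(-0.704, -1.166)
t=1.500: state=(-0.871, -0.154)
t=1.750: state=(-0.783, 0.835)
t=2.000: state=(-0.475, 1.569)
t=2.250: state=(-0.040, 1.815)
t=2.500: state=(0.383, 1.478)
t=2.750: state=(0.664, 0.723)
t=3.000: state=(0.733, -0.178)
t=3.250: state=(0.583, -0.984)
t=3.500: state=(0.267, -1.476)
t=3.750: state=(-0.114, -1.490)
t=4.000: state=(-0.438, -1.036)
t=4.250: state=(-0.609, -0.306)
t=4.500: state=(-0.588, 0.466)
t=4.750: state=(-0.391, 1.067)
t=5.000: state=(-0.084, 1.317)
t=5.250: state=(0.232, 1.140)
t=5.500: state=(0.457, 0.619)
t=5.750: state=(0.529, -0.051)
t=6.000: state=(0.436, -0.670)
t=6.250: state=(0.214, -1.057)
t=6.500: state=(-0.063, -1.094)
t=6.750: state=(-0.304, -0.784)
t=7.000: state=(-0.437, -0.252)
t=7.250: state=(-0.427, 0.324)
t=7.500: state=(-0.286, 0.772)
t=7.560: state=(-0.237, 0.844)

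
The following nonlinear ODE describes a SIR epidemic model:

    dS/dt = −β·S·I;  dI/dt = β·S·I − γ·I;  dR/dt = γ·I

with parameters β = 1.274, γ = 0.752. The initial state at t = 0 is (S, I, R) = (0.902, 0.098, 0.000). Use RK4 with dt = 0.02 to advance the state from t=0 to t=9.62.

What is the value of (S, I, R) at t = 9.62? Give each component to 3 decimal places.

t=0.000: state=(0.902, 0.098, 0.000)
step 1 (dt=0.02): k1=(-0.113, 0.039, 0.074), k2=(-0.113, 0.039, 0.074), k3=(-0.113, 0.039, 0.074), k4=(-0.113, 0.039, 0.074); state += dt/6·(k1+2k2+2k3+k4)
t=0.020: state=(0.900, 0.099, 0.001)
t=0.040: state=(0.897, 0.100, 0.003)
t=0.060: state=(0.895, 0.100, 0.004)
continuing one RK4 step at a time; state shown every 25 steps (Δt=0.5):
t=0.500: state=(0.842, 0.117, 0.040)
t=1.000: state=(0.777, 0.135, 0.088)
t=1.500: state=(0.710, 0.149, 0.141)
t=2.000: state=(0.644, 0.157, 0.199)
t=2.500: state=(0.582, 0.159, 0.259)
t=3.000: state=(0.526, 0.156, 0.318)
t=3.500: state=(0.478, 0.147, 0.375)
t=4.000: state=(0.436, 0.135, 0.428)
t=4.500: state=(0.402, 0.121, 0.477)
t=5.000: state=(0.374, 0.106, 0.519)
t=5.500: state=(0.351, 0.092, 0.557)
t=6.000: state=(0.333, 0.079, 0.589)
t=6.500: state=(0.318, 0.066, 0.616)
t=7.000: state=(0.306, 0.056, 0.639)
t=7.500: state=(0.296, 0.046, 0.658)
t=8.000: state=(0.288, 0.038, 0.674)
t=8.500: state=(0.282, 0.031, 0.687)
t=9.000: state=(0.277, 0.026, 0.698)
t=9.500: state=(0.273, 0.021, 0.706)
t=9.620: state=(0.272, 0.020, 0.708)

(S, I, R) = (0.272, 0.020, 0.708)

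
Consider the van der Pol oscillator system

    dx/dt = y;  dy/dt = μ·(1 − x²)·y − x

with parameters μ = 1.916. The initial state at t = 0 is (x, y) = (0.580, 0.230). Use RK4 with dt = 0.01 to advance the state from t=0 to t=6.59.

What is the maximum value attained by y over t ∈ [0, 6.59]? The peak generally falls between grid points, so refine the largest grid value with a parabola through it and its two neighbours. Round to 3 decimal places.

t=0.000: state=(0.580, 0.230)
step 1 (dt=0.01): k1=(0.230, -0.288), k2=(0.229, -0.291), k3=(0.229, -0.291), k4=(0.227, -0.295); state += dt/6·(k1+2k2+2k3+k4)
t=0.010: state=(0.582, 0.227)
t=0.020: state=(0.585, 0.224)
t=0.030: state=(0.587, 0.221)
continuing one RK4 step at a time; state shown every 25 steps (Δt=0.25):
t=0.250: state=(0.627, 0.135)
t=0.500: state=(0.644, -0.004)
t=0.750: state=(0.621, -0.190)
t=1.000: state=(0.544, -0.434)
t=1.250: state=(0.396, -0.774)
t=1.500: state=(0.143, -1.291)
t=1.750: state=(-0.272, -2.058)
t=2.000: state=(-0.877, -2.660)
t=2.250: state=(-1.478, -1.882)
t=2.500: state=(-1.771, -0.545)
t=2.750: state=(-1.814, 0.090)
t=3.000: state=(-1.760, 0.309)
t=3.250: state=(-1.670, 0.403)
t=3.500: state=(-1.560, 0.470)
t=3.750: state=(-1.434, 0.544)
t=4.000: state=(-1.286, 0.644)
t=4.250: state=(-1.108, 0.795)
t=4.500: state=(-0.880, 1.048)
t=4.750: state=(-0.567, 1.513)
t=5.000: state=(-0.089, 2.399)
t=5.250: state=(0.666, 3.590)
t=5.500: state=(1.539, 2.845)
t=5.750: state=(1.963, 0.707)
t=6.000: state=(2.016, -0.098)
t=6.250: state=(1.962, -0.291)
t=6.500: state=(1.881, -0.352)
t=6.590: state=(1.849, -0.366)
largest grid value and its neighbours: y(5.310)=3.70968, y(5.320)=3.71362, y(5.330)=3.71232
parabola through these three points peaks at t≈5.323 with y≈3.71379

max y = 3.714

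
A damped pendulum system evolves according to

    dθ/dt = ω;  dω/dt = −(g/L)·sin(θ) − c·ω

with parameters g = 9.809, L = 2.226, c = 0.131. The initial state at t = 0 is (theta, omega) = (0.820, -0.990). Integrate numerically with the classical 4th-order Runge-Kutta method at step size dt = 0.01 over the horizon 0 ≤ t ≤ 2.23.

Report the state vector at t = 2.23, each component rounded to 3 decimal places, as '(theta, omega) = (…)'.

(theta, omega) = (0.224, 1.579)

t=0.000: state=(0.820, -0.990)
step 1 (dt=0.01): k1=(-0.990, -3.092), k2=(-1.005, -3.075), k3=(-1.005, -3.075), k4=(-1.021, -3.058); state += dt/6·(k1+2k2+2k3+k4)
t=0.010: state=(0.810, -1.021)
t=0.020: state=(0.800, -1.051)
t=0.030: state=(0.789, -1.081)
continuing one RK4 step at a time; state shown every 10 steps (Δt=0.1):
t=0.100: state=(0.706, -1.280)
t=0.200: state=(0.565, -1.524)
t=0.300: state=(0.403, -1.708)
t=0.400: state=(0.226, -1.822)
t=0.500: state=(0.042, -1.856)
t=0.600: state=(-0.142, -1.810)
t=0.700: state=(-0.318, -1.686)
t=0.800: state=(-0.477, -1.494)
t=0.900: state=(-0.615, -1.247)
t=1.000: state=(-0.725, -0.958)
t=1.100: state=(-0.805, -0.641)
t=1.200: state=(-0.853, -0.309)
t=1.300: state=(-0.867, 0.027)
t=1.400: state=(-0.848, 0.359)
t=1.500: state=(-0.796, 0.675)
t=1.600: state=(-0.714, 0.967)
t=1.700: state=(-0.604, 1.223)
t=1.800: state=(-0.471, 1.432)
t=1.900: state=(-0.319, 1.582)
t=2.000: state=(-0.156, 1.664)
t=2.100: state=(0.011, 1.674)
t=2.200: state=(0.176, 1.611)
t=2.230: state=(0.224, 1.579)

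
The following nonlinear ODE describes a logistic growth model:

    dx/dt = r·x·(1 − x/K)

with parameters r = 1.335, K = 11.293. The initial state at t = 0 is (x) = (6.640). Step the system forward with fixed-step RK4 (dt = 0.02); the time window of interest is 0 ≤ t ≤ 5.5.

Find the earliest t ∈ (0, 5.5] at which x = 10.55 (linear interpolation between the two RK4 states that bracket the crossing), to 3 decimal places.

t=0.000: state=(6.640)
step 1 (dt=0.02): k1=(3.652), k2=(3.644), k3=(3.644), k4=(3.635); state += dt/6·(k1+2k2+2k3+k4)
t=0.020: state=(6.713)
t=0.040: state=(6.785)
t=0.060: state=(6.857)
continuing one RK4 step at a time; state shown every 10 steps (Δt=0.2):
t=0.200: state=(7.350)
t=0.400: state=(8.005)
t=0.600: state=(8.591)
t=0.800: state=(9.101)
t=1.000: state=(9.535)
t=1.200: state=(9.896)
t=1.400: state=(10.191)
t=1.600: state=(10.430)
t=1.720: state=(10.549)
next step: t=1.740: state=(10.567) — x has crossed 10.55
linear interpolation between t=1.720 (10.54904) and t=1.740 (10.56738) → t≈1.721

t = 1.721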